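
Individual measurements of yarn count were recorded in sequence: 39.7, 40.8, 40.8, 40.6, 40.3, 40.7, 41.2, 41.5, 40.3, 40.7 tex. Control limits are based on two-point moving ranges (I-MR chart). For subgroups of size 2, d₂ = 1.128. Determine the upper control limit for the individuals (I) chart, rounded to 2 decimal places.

X̄ = (39.7 + 40.8 + 40.8 + 40.6 + 40.3 + 40.7 + 41.2 + 41.5 + 40.3 + 40.7) / 10 = 40.6600
Moving ranges: 1.1, 0.0, 0.2, 0.3, 0.4, 0.5, 0.3, 1.2, 0.4; M̄R̄ = 4.4000 / 9 = 0.4889
UCL = X̄ + 3·M̄R̄/d₂ = 40.6600 + 3 × 0.4889 / 1.128 = 41.9602

41.96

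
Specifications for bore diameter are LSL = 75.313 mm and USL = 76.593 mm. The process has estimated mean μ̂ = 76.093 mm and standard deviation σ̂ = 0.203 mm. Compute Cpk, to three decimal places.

Cpu = (USL − μ̂) / (3σ̂) = (76.593 − 76.093) / (3 × 0.203) = 0.8210; Cpl = (μ̂ − LSL) / (3σ̂) = (76.093 − 75.313) / (3 × 0.203) = 1.2808; Cpk = min(Cpu, Cpl) = 0.8210

0.821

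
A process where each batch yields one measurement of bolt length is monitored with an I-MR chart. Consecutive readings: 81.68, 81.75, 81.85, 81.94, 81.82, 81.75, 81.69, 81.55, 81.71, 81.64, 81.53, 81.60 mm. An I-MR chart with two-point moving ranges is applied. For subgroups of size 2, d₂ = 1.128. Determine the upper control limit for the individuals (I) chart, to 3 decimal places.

81.965

X̄ = (81.68 + 81.75 + 81.85 + 81.94 + 81.82 + 81.75 + 81.69 + 81.55 + 81.71 + 81.64 + 81.53 + 81.60) / 12 = 81.7092
Moving ranges: 0.07, 0.10, 0.09, 0.12, 0.07, 0.06, 0.14, 0.16, 0.07, 0.11, 0.07; M̄R̄ = 1.0600 / 11 = 0.0964
UCL = X̄ + 3·M̄R̄/d₂ = 81.7092 + 3 × 0.0964 / 1.128 = 81.9655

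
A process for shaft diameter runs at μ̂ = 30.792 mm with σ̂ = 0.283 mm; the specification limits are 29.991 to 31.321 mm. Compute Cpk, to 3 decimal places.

Cpu = (USL − μ̂) / (3σ̂) = (31.321 − 30.792) / (3 × 0.283) = 0.6231; Cpl = (μ̂ − LSL) / (3σ̂) = (30.792 − 29.991) / (3 × 0.283) = 0.9435; Cpk = min(Cpu, Cpl) = 0.6231

0.623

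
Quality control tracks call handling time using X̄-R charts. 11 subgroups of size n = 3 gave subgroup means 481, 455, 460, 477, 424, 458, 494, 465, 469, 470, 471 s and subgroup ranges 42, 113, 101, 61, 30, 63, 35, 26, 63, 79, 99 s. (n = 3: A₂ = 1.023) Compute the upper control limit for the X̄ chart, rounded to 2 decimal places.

532.03

X̄̄ = (481 + 455 + 460 + 477 + 424 + 458 + 494 + 465 + 469 + 470 + 471) / 11 = 5124.0000 / 11 = 465.8182
R̄ = (42 + 113 + 101 + 61 + 30 + 63 + 35 + 26 + 63 + 79 + 99) / 11 = 712.0000 / 11 = 64.7273
UCL = X̄̄ + A₂·R̄ = 465.8182 + 1.023 × 64.7273 = 532.0342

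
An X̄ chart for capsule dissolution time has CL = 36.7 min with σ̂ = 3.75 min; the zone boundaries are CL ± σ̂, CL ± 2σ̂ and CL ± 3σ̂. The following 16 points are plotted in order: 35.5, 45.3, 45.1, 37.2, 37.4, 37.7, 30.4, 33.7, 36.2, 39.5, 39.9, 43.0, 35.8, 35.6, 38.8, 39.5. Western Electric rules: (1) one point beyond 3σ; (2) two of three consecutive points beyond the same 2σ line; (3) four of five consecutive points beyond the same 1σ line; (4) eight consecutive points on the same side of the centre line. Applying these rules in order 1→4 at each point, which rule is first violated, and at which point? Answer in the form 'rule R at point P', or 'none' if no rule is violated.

Zone of each point (C = within 1σ̂, B = 1σ̂–2σ̂, A = 2σ̂–3σ̂, * = beyond 3σ̂; sign = side of CL): 1:-C, 2:+A, 3:+A, 4:+C, 5:+C, 6:+C, 7:-B, 8:-C, 9:-C, 10:+C, 11:+C, 12:+B, 13:-C, 14:-C, 15:+C, 16:+C
Rule 2 (two of three consecutive points beyond the same 2σ limit) is satisfied at point 3.

rule 2 at point 3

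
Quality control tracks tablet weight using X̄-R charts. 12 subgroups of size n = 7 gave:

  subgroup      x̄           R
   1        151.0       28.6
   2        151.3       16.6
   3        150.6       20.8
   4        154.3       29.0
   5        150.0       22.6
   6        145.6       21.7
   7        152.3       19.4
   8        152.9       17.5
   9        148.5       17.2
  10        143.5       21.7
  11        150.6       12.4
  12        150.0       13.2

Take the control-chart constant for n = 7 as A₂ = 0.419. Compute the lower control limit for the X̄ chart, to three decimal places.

X̄̄ = (151.0 + 151.3 + 150.6 + 154.3 + 150.0 + 145.6 + 152.3 + 152.9 + 148.5 + 143.5 + 150.6 + 150.0) / 12 = 1800.6000 / 12 = 150.0500
R̄ = (28.6 + 16.6 + 20.8 + 29.0 + 22.6 + 21.7 + 19.4 + 17.5 + 17.2 + 21.7 + 12.4 + 13.2) / 12 = 240.7000 / 12 = 20.0583
LCL = X̄̄ − A₂·R̄ = 150.0500 − 0.419 × 20.0583 = 141.6456

141.646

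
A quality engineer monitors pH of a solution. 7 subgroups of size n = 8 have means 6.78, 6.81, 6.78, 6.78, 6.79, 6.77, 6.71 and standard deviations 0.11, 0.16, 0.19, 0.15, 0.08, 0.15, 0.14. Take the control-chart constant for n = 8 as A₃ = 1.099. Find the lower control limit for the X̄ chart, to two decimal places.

6.62

X̄̄ = (6.78 + 6.81 + 6.78 + 6.78 + 6.79 + 6.77 + 6.71) / 7 = 6.7743
s̄ = (0.11 + 0.16 + 0.19 + 0.15 + 0.08 + 0.15 + 0.14) / 7 = 0.1400
LCL = X̄̄ − A₃·s̄ = 6.7743 − 1.099 × 0.1400 = 6.6204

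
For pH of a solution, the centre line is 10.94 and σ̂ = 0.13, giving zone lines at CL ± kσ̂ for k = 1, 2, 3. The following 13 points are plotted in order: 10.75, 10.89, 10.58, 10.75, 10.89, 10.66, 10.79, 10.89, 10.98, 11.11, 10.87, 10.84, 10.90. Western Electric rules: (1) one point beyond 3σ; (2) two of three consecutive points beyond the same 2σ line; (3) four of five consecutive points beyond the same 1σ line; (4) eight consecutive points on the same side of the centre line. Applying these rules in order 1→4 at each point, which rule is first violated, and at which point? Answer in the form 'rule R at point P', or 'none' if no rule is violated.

rule 3 at point 7

Zone of each point (C = within 1σ̂, B = 1σ̂–2σ̂, A = 2σ̂–3σ̂, * = beyond 3σ̂; sign = side of CL): 1:-B, 2:-C, 3:-A, 4:-B, 5:-C, 6:-A, 7:-B, 8:-C, 9:+C, 10:+B, 11:-C, 12:-C, 13:-C
Rule 3 (four of five consecutive points beyond the same 1σ limit) is satisfied at point 7.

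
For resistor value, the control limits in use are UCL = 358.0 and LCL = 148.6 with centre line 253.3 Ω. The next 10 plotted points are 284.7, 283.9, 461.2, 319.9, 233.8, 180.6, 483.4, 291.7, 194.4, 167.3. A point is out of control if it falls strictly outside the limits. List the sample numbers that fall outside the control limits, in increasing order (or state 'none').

Compare each point to [148.6, 358.0]: sample 3 = 461.2 > UCL; sample 7 = 483.4 > UCL.

3, 7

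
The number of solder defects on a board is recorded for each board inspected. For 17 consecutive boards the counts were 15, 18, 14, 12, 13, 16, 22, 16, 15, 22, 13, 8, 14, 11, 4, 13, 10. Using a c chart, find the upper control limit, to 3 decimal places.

25.060

c̄ = (15 + 18 + 14 + 12 + 13 + 16 + 22 + 16 + 15 + 22 + 13 + 8 + 14 + 11 + 4 + 13 + 10) / 17 = 236 / 17 = 13.8824
UCL = c̄ + 3√c̄ = 13.8824 + 3 × √13.8824 = 13.8824 + 3 × 3.7259 = 25.0601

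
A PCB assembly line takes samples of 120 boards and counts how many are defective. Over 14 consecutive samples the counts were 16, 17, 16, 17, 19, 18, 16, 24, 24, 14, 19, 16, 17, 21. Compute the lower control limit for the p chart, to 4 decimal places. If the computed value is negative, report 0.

p̄ = Σdᵢ / (k·n) = 254 / (14 × 120) = 0.15119
LCL = p̄ − 3·√(p̄(1−p̄)/n) = 0.15119 − 3 × 0.03270 = 0.05308

0.0531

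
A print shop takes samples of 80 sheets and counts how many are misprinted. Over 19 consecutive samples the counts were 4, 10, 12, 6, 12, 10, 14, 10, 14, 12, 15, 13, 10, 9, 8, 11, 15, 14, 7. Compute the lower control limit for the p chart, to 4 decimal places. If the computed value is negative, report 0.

0.0207

p̄ = Σdᵢ / (k·n) = 206 / (19 × 80) = 0.13553
LCL = p̄ − 3·√(p̄(1−p̄)/n) = 0.13553 − 3 × 0.03827 = 0.02072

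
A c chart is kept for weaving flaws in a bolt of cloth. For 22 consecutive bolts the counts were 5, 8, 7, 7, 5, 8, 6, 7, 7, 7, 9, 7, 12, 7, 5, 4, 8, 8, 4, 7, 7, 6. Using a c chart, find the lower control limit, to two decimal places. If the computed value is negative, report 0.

c̄ = (5 + 8 + 7 + 7 + 5 + 8 + 6 + 7 + 7 + 7 + 9 + 7 + 12 + 7 + 5 + 4 + 8 + 8 + 4 + 7 + 7 + 6) / 22 = 151 / 22 = 6.8636
LCL = c̄ − 3√c̄ = 6.8636 − 3 × 2.6199 = -0.9959 → 0 (cannot be negative)

0.00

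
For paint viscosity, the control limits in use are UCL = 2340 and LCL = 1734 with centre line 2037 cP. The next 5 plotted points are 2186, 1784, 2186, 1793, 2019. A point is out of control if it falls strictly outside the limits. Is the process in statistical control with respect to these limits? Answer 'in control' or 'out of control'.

in control

All 5 points lie within [1734, 2340].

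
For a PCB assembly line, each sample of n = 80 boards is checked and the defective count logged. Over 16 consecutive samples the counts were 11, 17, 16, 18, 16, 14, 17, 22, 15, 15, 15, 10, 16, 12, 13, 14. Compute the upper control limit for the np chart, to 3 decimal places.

25.552

p̄ = Σdᵢ / (k·n) = 241 / (16 × 80) = 0.18828
UCL = np̄ + 3·√(np̄(1−p̄)) = 15.0625 + 3 × √(15.0625×0.81172) = 15.0625 + 3 × 3.4966 = 25.5524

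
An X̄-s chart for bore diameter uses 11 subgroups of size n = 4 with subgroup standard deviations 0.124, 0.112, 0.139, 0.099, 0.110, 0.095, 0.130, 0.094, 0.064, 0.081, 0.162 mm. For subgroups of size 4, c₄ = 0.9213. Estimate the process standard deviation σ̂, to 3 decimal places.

s̄ = (0.124 + 0.112 + 0.139 + 0.099 + 0.110 + 0.095 + 0.130 + 0.094 + 0.064 + 0.081 + 0.162) / 11 = 0.1100
σ̂ = s̄ / c₄ = 0.1100 / 0.9213 = 0.1194

0.119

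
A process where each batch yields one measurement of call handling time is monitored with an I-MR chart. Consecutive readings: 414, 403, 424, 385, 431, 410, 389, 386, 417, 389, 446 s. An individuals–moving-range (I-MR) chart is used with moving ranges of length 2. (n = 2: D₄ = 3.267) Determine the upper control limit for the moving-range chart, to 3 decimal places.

90.823

Moving ranges: 11, 21, 39, 46, 21, 21, 3, 31, 28, 57; M̄R̄ = 278.0000 / 10 = 27.8000
UCL_MR = D₄·M̄R̄ = 3.267 × 27.8000 = 90.8226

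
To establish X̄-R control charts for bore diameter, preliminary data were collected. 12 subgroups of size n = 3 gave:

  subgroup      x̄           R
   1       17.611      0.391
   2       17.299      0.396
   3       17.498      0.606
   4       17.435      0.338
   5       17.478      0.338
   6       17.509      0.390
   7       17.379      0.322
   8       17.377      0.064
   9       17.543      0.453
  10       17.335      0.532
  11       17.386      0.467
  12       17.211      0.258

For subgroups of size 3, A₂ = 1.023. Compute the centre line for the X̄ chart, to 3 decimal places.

X̄̄ = (17.611 + 17.299 + 17.498 + 17.435 + 17.478 + 17.509 + 17.379 + 17.377 + 17.543 + 17.335 + 17.386 + 17.211) / 12 = 209.0610 / 12 = 17.4217
CL = X̄̄ = 17.4217

17.422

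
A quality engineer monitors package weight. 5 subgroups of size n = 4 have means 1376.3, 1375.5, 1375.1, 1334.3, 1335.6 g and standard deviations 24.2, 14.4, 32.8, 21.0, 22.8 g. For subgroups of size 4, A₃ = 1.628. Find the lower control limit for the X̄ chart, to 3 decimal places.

1321.851

X̄̄ = (1376.3 + 1375.5 + 1375.1 + 1334.3 + 1335.6) / 5 = 1359.3600
s̄ = (24.2 + 14.4 + 32.8 + 21.0 + 22.8) / 5 = 23.0400
LCL = X̄̄ − A₃·s̄ = 1359.3600 − 1.628 × 23.0400 = 1321.8509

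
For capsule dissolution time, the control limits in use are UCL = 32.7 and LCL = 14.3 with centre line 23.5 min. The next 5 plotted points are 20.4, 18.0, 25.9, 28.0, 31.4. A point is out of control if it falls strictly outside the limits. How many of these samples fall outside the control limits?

0

All 5 points lie within [14.3, 32.7].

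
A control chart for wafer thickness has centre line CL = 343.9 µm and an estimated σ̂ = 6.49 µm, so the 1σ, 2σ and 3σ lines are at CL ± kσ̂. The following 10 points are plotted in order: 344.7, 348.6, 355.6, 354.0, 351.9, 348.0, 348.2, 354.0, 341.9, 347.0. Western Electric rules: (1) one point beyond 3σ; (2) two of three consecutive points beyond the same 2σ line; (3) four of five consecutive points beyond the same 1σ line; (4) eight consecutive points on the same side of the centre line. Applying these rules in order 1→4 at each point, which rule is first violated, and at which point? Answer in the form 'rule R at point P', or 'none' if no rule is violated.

rule 4 at point 8

Zone of each point (C = within 1σ̂, B = 1σ̂–2σ̂, A = 2σ̂–3σ̂, * = beyond 3σ̂; sign = side of CL): 1:+C, 2:+C, 3:+B, 4:+B, 5:+B, 6:+C, 7:+C, 8:+B, 9:-C, 10:+C
Rule 4 (eight consecutive points on the same side of the centre line) is satisfied at point 8.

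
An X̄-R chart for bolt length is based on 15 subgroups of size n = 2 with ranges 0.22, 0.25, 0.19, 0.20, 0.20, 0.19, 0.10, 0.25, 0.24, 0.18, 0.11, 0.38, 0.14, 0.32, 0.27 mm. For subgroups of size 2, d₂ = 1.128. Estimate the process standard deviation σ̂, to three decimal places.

R̄ = (0.22 + 0.25 + 0.19 + 0.20 + 0.20 + 0.19 + 0.10 + 0.25 + 0.24 + 0.18 + 0.11 + 0.38 + 0.14 + 0.32 + 0.27) / 15 = 0.2160
σ̂ = R̄ / d₂ = 0.2160 / 1.128 = 0.1915

0.191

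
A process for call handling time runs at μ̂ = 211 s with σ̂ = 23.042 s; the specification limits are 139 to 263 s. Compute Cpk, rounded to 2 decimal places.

Cpu = (USL − μ̂) / (3σ̂) = (263 − 211) / (3 × 23.042) = 0.7522; Cpl = (μ̂ − LSL) / (3σ̂) = (211 − 139) / (3 × 23.042) = 1.0416; Cpk = min(Cpu, Cpl) = 0.7522

0.75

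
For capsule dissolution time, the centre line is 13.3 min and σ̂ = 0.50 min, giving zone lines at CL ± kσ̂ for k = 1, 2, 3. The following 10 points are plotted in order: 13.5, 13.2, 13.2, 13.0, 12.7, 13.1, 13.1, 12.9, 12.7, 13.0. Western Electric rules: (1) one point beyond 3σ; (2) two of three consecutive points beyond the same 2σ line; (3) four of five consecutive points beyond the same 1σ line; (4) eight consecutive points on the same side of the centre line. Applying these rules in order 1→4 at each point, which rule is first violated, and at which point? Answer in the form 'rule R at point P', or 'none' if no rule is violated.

Zone of each point (C = within 1σ̂, B = 1σ̂–2σ̂, A = 2σ̂–3σ̂, * = beyond 3σ̂; sign = side of CL): 1:+C, 2:-C, 3:-C, 4:-C, 5:-B, 6:-C, 7:-C, 8:-C, 9:-B, 10:-C
Rule 4 (eight consecutive points on the same side of the centre line) is satisfied at point 9.

rule 4 at point 9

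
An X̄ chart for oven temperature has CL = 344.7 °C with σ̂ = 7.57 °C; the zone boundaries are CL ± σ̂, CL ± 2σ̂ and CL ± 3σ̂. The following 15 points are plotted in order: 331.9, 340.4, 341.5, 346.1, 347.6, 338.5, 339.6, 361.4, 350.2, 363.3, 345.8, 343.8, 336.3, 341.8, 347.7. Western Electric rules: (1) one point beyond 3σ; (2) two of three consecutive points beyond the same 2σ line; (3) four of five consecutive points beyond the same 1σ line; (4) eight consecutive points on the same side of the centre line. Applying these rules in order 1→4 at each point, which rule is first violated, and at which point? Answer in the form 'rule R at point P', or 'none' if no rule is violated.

Zone of each point (C = within 1σ̂, B = 1σ̂–2σ̂, A = 2σ̂–3σ̂, * = beyond 3σ̂; sign = side of CL): 1:-B, 2:-C, 3:-C, 4:+C, 5:+C, 6:-C, 7:-C, 8:+A, 9:+C, 10:+A, 11:+C, 12:-C, 13:-B, 14:-C, 15:+C
Rule 2 (two of three consecutive points beyond the same 2σ limit) is satisfied at point 10.

rule 2 at point 10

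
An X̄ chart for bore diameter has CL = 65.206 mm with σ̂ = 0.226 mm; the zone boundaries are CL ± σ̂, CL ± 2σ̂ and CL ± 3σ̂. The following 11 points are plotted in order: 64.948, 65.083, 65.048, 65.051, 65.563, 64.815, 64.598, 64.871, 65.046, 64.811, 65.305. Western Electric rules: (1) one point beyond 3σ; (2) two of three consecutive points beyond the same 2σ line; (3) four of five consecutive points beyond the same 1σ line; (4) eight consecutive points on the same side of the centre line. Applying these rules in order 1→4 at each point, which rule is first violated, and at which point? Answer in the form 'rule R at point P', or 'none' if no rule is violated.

Zone of each point (C = within 1σ̂, B = 1σ̂–2σ̂, A = 2σ̂–3σ̂, * = beyond 3σ̂; sign = side of CL): 1:-B, 2:-C, 3:-C, 4:-C, 5:+B, 6:-B, 7:-A, 8:-B, 9:-C, 10:-B, 11:+C
Rule 3 (four of five consecutive points beyond the same 1σ limit) is satisfied at point 10.

rule 3 at point 10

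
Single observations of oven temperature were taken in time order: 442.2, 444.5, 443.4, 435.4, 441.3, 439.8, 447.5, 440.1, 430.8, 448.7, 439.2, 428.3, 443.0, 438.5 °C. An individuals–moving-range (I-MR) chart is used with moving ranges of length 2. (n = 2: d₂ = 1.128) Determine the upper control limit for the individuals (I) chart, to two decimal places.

X̄ = (442.2 + 444.5 + 443.4 + 435.4 + 441.3 + 439.8 + 447.5 + 440.1 + 430.8 + 448.7 + 439.2 + 428.3 + 443.0 + 438.5) / 14 = 440.1929
Moving ranges: 2.3, 1.1, 8.0, 5.9, 1.5, 7.7, 7.4, 9.3, 17.9, 9.5, 10.9, 14.7, 4.5; M̄R̄ = 100.7000 / 13 = 7.7462
UCL = X̄ + 3·M̄R̄/d₂ = 440.1929 + 3 × 7.7462 / 1.128 = 460.7943

460.79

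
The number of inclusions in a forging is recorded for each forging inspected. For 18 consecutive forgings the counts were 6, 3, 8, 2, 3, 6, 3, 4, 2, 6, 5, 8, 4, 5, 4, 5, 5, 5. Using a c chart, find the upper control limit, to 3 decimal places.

11.147

c̄ = (6 + 3 + 8 + 2 + 3 + 6 + 3 + 4 + 2 + 6 + 5 + 8 + 4 + 5 + 4 + 5 + 5 + 5) / 18 = 84 / 18 = 4.6667
UCL = c̄ + 3√c̄ = 4.6667 + 3 × √4.6667 = 4.6667 + 3 × 2.1602 = 11.1474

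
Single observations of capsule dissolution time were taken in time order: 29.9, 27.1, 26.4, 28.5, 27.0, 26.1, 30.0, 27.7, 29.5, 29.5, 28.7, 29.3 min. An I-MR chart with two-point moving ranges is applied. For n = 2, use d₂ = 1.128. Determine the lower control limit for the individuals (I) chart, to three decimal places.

X̄ = (29.9 + 27.1 + 26.4 + 28.5 + 27.0 + 26.1 + 30.0 + 27.7 + 29.5 + 29.5 + 28.7 + 29.3) / 12 = 28.3083
Moving ranges: 2.8, 0.7, 2.1, 1.5, 0.9, 3.9, 2.3, 1.8, 0.0, 0.8, 0.6; M̄R̄ = 17.4000 / 11 = 1.5818
LCL = X̄ − 3·M̄R̄/d₂ = 28.3083 − 3 × 1.5818 / 1.128 = 24.1014

24.101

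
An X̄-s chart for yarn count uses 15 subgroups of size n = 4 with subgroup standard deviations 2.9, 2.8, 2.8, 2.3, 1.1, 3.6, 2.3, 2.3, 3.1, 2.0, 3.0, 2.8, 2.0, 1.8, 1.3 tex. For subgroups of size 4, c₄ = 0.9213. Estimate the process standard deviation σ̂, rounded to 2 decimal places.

s̄ = (2.9 + 2.8 + 2.8 + 2.3 + 1.1 + 3.6 + 2.3 + 2.3 + 3.1 + 2.0 + 3.0 + 2.8 + 2.0 + 1.8 + 1.3) / 15 = 2.4067
σ̂ = s̄ / c₄ = 2.4067 / 0.9213 = 2.6123

2.61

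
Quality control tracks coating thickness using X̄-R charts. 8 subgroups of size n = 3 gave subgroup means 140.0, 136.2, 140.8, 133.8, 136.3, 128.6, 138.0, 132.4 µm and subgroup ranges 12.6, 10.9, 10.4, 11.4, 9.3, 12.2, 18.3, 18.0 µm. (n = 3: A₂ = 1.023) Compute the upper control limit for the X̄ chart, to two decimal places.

X̄̄ = (140.0 + 136.2 + 140.8 + 133.8 + 136.3 + 128.6 + 138.0 + 132.4) / 8 = 1086.1000 / 8 = 135.7625
R̄ = (12.6 + 10.9 + 10.4 + 11.4 + 9.3 + 12.2 + 18.3 + 18.0) / 8 = 103.1000 / 8 = 12.8875
UCL = X̄̄ + A₂·R̄ = 135.7625 + 1.023 × 12.8875 = 148.9464

148.95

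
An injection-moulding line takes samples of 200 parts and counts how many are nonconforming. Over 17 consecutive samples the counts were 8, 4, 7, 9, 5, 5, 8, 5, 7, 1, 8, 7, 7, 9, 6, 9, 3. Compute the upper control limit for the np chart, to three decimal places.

13.793

p̄ = Σdᵢ / (k·n) = 108 / (17 × 200) = 0.03176
UCL = np̄ + 3·√(np̄(1−p̄)) = 6.3529 + 3 × √(6.3529×0.96824) = 6.3529 + 3 × 2.4801 = 13.7934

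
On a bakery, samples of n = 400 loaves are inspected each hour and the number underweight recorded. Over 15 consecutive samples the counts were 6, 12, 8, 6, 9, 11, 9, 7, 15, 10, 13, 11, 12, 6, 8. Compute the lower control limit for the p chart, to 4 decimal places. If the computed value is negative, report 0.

0.0010

p̄ = Σdᵢ / (k·n) = 143 / (15 × 400) = 0.02383
LCL = p̄ − 3·√(p̄(1−p̄)/n) = 0.02383 − 3 × 0.00763 = 0.00095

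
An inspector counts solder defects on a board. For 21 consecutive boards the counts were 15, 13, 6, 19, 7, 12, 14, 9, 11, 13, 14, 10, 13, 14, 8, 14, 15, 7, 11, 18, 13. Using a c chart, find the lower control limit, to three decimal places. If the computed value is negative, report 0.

1.716

c̄ = (15 + 13 + 6 + 19 + 7 + 12 + 14 + 9 + 11 + 13 + 14 + 10 + 13 + 14 + 8 + 14 + 15 + 7 + 11 + 18 + 13) / 21 = 256 / 21 = 12.1905
LCL = c̄ − 3√c̄ = 12.1905 − 3 × 3.4915 = 1.7160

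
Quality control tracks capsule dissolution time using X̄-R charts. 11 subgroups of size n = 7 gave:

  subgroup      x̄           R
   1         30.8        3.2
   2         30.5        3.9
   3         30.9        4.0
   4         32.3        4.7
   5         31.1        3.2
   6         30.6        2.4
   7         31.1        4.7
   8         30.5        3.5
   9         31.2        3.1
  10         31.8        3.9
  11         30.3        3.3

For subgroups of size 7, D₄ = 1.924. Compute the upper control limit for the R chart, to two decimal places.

R̄ = (3.2 + 3.9 + 4.0 + 4.7 + 3.2 + 2.4 + 4.7 + 3.5 + 3.1 + 3.9 + 3.3) / 11 = 39.9000 / 11 = 3.6273
UCL_R = D₄·R̄ = 1.924 × 3.6273 = 6.9789

6.98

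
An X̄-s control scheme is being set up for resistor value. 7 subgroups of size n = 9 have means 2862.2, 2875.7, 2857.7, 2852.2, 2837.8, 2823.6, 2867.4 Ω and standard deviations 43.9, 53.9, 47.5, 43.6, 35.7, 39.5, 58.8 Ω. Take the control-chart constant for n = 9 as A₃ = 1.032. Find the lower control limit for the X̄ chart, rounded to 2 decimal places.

X̄̄ = (2862.2 + 2875.7 + 2857.7 + 2852.2 + 2837.8 + 2823.6 + 2867.4) / 7 = 2853.8000
s̄ = (43.9 + 53.9 + 47.5 + 43.6 + 35.7 + 39.5 + 58.8) / 7 = 46.1286
LCL = X̄̄ − A₃·s̄ = 2853.8000 − 1.032 × 46.1286 = 2806.1953

2806.20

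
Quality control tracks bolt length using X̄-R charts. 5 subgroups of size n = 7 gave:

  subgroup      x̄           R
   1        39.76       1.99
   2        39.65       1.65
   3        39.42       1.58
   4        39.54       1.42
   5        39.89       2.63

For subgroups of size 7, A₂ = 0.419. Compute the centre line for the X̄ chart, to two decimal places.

X̄̄ = (39.76 + 39.65 + 39.42 + 39.54 + 39.89) / 5 = 198.2600 / 5 = 39.6520
CL = X̄̄ = 39.6520

39.65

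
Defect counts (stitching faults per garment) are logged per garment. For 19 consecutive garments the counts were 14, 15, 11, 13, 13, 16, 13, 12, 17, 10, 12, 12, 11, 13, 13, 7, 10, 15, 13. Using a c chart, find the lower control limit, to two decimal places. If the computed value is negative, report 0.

1.97

c̄ = (14 + 15 + 11 + 13 + 13 + 16 + 13 + 12 + 17 + 10 + 12 + 12 + 11 + 13 + 13 + 7 + 10 + 15 + 13) / 19 = 240 / 19 = 12.6316
LCL = c̄ − 3√c̄ = 12.6316 − 3 × 3.5541 = 1.9693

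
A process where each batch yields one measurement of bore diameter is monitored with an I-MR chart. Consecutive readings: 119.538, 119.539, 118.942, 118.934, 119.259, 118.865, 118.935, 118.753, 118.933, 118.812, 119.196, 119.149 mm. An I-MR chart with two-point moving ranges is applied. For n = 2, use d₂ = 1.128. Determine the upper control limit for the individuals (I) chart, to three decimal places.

119.630

X̄ = (119.538 + 119.539 + 118.942 + 118.934 + 119.259 + 118.865 + 118.935 + 118.753 + 118.933 + 118.812 + 119.196 + 119.149) / 12 = 119.0713
Moving ranges: 0.001, 0.597, 0.008, 0.325, 0.394, 0.070, 0.182, 0.180, 0.121, 0.384, 0.047; M̄R̄ = 2.3090 / 11 = 0.2099
UCL = X̄ + 3·M̄R̄/d₂ = 119.0713 + 3 × 0.2099 / 1.128 = 119.6295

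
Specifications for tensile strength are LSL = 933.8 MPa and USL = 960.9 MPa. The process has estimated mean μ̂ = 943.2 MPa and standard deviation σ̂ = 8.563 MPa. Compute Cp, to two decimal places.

Cp = (USL − LSL) / (6σ̂) = (960.9 − 933.8) / (6 × 8.563) = 27.1000 / 51.3780 = 0.5275

0.53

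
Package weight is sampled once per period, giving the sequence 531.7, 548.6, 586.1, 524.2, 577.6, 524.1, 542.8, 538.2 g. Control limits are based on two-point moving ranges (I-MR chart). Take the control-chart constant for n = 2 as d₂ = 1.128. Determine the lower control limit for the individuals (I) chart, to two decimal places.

453.01

X̄ = (531.7 + 548.6 + 586.1 + 524.2 + 577.6 + 524.1 + 542.8 + 538.2) / 8 = 546.6625
Moving ranges: 16.9, 37.5, 61.9, 53.4, 53.5, 18.7, 4.6; M̄R̄ = 246.5000 / 7 = 35.2143
LCL = X̄ − 3·M̄R̄/d₂ = 546.6625 − 3 × 35.2143 / 1.128 = 453.0075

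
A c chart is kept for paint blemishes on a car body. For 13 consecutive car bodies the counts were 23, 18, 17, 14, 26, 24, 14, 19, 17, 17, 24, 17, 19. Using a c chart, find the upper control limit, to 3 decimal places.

c̄ = (23 + 18 + 17 + 14 + 26 + 24 + 14 + 19 + 17 + 17 + 24 + 17 + 19) / 13 = 249 / 13 = 19.1538
UCL = c̄ + 3√c̄ = 19.1538 + 3 × √19.1538 = 19.1538 + 3 × 4.3765 = 32.2834

32.283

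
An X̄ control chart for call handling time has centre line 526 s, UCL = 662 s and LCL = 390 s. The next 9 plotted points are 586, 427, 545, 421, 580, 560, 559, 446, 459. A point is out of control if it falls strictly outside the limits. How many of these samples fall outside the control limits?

0

All 9 points lie within [390, 662].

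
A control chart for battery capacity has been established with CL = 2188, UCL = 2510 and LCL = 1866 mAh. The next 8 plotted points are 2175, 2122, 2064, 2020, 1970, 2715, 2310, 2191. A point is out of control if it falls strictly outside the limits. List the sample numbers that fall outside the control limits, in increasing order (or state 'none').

6

Compare each point to [1866, 2510]: sample 6 = 2715 > UCL.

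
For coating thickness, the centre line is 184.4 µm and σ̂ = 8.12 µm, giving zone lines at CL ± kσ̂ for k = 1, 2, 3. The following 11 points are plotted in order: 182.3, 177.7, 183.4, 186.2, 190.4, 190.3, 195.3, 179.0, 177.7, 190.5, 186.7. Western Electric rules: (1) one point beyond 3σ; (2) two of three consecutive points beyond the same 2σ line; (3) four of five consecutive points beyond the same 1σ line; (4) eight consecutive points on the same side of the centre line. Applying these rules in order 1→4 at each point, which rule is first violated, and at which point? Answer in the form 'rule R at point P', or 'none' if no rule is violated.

Zone of each point (C = within 1σ̂, B = 1σ̂–2σ̂, A = 2σ̂–3σ̂, * = beyond 3σ̂; sign = side of CL): 1:-C, 2:-C, 3:-C, 4:+C, 5:+C, 6:+C, 7:+B, 8:-C, 9:-C, 10:+C, 11:+C
No rule fires across all 11 points.

none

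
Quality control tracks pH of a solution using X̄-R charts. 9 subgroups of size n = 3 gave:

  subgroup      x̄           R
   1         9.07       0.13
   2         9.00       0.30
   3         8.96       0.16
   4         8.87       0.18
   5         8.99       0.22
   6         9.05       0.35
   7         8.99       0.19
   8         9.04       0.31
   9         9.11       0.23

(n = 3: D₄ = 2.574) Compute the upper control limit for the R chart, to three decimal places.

R̄ = (0.13 + 0.30 + 0.16 + 0.18 + 0.22 + 0.35 + 0.19 + 0.31 + 0.23) / 9 = 2.0700 / 9 = 0.2300
UCL_R = D₄·R̄ = 2.574 × 0.2300 = 0.5920

0.592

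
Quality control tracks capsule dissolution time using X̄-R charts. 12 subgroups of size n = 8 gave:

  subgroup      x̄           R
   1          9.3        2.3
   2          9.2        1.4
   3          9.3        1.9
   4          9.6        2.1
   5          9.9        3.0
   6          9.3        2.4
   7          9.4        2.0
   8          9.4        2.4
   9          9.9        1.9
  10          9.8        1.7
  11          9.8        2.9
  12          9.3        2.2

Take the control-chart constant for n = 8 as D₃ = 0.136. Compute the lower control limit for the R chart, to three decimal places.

0.297

R̄ = (2.3 + 1.4 + 1.9 + 2.1 + 3.0 + 2.4 + 2.0 + 2.4 + 1.9 + 1.7 + 2.9 + 2.2) / 12 = 26.2000 / 12 = 2.1833
LCL_R = D₃·R̄ = 0.136 × 2.1833 = 0.2969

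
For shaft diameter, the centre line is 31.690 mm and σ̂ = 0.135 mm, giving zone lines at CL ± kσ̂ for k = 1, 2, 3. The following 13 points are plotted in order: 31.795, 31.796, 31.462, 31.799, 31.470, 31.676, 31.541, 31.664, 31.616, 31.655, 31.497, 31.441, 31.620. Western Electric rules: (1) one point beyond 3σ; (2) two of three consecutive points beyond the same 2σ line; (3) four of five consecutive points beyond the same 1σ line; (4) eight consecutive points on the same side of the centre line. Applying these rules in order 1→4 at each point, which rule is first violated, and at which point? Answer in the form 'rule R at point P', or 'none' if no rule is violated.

rule 4 at point 12

Zone of each point (C = within 1σ̂, B = 1σ̂–2σ̂, A = 2σ̂–3σ̂, * = beyond 3σ̂; sign = side of CL): 1:+C, 2:+C, 3:-B, 4:+C, 5:-B, 6:-C, 7:-B, 8:-C, 9:-C, 10:-C, 11:-B, 12:-B, 13:-C
Rule 4 (eight consecutive points on the same side of the centre line) is satisfied at point 12.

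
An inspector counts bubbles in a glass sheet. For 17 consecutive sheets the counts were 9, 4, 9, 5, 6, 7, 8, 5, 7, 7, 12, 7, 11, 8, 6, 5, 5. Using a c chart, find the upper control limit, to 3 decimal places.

c̄ = (9 + 4 + 9 + 5 + 6 + 7 + 8 + 5 + 7 + 7 + 12 + 7 + 11 + 8 + 6 + 5 + 5) / 17 = 121 / 17 = 7.1176
UCL = c̄ + 3√c̄ = 7.1176 + 3 × √7.1176 = 7.1176 + 3 × 2.6679 = 15.1213

15.121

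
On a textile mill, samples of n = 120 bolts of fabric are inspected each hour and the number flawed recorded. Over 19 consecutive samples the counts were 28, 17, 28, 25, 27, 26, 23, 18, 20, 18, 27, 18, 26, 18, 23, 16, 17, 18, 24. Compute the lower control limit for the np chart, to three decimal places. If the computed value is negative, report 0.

9.243

p̄ = Σdᵢ / (k·n) = 417 / (19 × 120) = 0.18289
LCL = np̄ − 3·√(np̄(1−p̄)) = 21.9474 − 3 × 4.2348 = 9.2430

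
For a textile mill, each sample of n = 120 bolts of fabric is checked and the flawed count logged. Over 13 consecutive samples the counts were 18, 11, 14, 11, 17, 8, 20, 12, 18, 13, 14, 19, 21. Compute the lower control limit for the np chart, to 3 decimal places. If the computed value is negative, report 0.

4.185

p̄ = Σdᵢ / (k·n) = 196 / (13 × 120) = 0.12564
LCL = np̄ − 3·√(np̄(1−p̄)) = 15.0769 − 3 × 3.6308 = 4.1846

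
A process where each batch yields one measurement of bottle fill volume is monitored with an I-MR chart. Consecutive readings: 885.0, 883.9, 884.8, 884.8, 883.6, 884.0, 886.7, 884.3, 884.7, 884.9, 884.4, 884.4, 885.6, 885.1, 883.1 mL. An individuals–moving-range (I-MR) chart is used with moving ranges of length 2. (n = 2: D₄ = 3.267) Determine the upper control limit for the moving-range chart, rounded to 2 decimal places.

3.15

Moving ranges: 1.1, 0.9, 0.0, 1.2, 0.4, 2.7, 2.4, 0.4, 0.2, 0.5, 0.0, 1.2, 0.5, 2.0; M̄R̄ = 13.5000 / 14 = 0.9643
UCL_MR = D₄·M̄R̄ = 3.267 × 0.9643 = 3.1503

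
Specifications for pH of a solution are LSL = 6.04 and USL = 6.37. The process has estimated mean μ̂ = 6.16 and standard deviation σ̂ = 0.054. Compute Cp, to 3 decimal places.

1.019

Cp = (USL − LSL) / (6σ̂) = (6.37 − 6.04) / (6 × 0.054) = 0.3300 / 0.3240 = 1.0185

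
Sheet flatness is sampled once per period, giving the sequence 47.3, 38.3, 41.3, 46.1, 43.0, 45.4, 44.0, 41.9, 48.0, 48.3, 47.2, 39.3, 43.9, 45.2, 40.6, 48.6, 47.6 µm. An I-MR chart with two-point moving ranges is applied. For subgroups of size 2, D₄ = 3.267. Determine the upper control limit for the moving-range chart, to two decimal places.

12.39

Moving ranges: 9.0, 3.0, 4.8, 3.1, 2.4, 1.4, 2.1, 6.1, 0.3, 1.1, 7.9, 4.6, 1.3, 4.6, 8.0, 1.0; M̄R̄ = 60.7000 / 16 = 3.7937
UCL_MR = D₄·M̄R̄ = 3.267 × 3.7937 = 12.3942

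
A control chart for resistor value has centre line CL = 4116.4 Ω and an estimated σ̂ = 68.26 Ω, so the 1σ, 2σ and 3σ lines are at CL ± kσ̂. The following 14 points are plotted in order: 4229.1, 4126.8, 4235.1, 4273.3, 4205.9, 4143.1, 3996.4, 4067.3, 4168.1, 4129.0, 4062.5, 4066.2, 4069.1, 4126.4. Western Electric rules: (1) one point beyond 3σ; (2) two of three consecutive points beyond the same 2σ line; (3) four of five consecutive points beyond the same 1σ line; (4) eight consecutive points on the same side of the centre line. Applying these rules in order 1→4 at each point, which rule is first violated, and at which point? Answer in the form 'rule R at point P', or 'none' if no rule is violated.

rule 3 at point 5

Zone of each point (C = within 1σ̂, B = 1σ̂–2σ̂, A = 2σ̂–3σ̂, * = beyond 3σ̂; sign = side of CL): 1:+B, 2:+C, 3:+B, 4:+A, 5:+B, 6:+C, 7:-B, 8:-C, 9:+C, 10:+C, 11:-C, 12:-C, 13:-C, 14:+C
Rule 3 (four of five consecutive points beyond the same 1σ limit) is satisfied at point 5.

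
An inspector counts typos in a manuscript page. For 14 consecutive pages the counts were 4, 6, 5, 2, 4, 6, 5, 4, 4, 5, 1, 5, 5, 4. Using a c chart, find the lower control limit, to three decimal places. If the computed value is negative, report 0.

c̄ = (4 + 6 + 5 + 2 + 4 + 6 + 5 + 4 + 4 + 5 + 1 + 5 + 5 + 4) / 14 = 60 / 14 = 4.2857
LCL = c̄ − 3√c̄ = 4.2857 − 3 × 2.0702 = -1.9249 → 0 (cannot be negative)

0.000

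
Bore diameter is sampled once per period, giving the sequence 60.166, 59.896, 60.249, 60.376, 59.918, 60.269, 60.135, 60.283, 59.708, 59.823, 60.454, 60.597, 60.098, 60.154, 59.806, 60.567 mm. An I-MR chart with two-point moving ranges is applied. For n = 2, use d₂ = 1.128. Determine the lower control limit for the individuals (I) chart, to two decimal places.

59.28

X̄ = (60.166 + 59.896 + 60.249 + 60.376 + 59.918 + 60.269 + 60.135 + 60.283 + 59.708 + 59.823 + 60.454 + 60.597 + 60.098 + 60.154 + 59.806 + 60.567) / 16 = 60.1562
Moving ranges: 0.270, 0.353, 0.127, 0.458, 0.351, 0.134, 0.148, 0.575, 0.115, 0.631, 0.143, 0.499, 0.056, 0.348, 0.761; M̄R̄ = 4.9690 / 15 = 0.3313
LCL = X̄ − 3·M̄R̄/d₂ = 60.1562 − 3 × 0.3313 / 1.128 = 59.2752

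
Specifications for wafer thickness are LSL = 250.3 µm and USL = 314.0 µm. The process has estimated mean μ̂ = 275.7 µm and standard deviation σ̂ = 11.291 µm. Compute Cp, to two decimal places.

Cp = (USL − LSL) / (6σ̂) = (314.0 − 250.3) / (6 × 11.291) = 63.7000 / 67.7460 = 0.9403

0.94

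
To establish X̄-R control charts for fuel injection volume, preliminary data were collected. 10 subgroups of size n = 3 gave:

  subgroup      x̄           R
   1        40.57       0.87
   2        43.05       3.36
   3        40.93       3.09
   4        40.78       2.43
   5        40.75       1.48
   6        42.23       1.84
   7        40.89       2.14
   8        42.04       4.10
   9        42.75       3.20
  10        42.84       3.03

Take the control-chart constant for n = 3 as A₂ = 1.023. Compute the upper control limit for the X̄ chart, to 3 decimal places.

44.296

X̄̄ = (40.57 + 43.05 + 40.93 + 40.78 + 40.75 + 42.23 + 40.89 + 42.04 + 42.75 + 42.84) / 10 = 416.8300 / 10 = 41.6830
R̄ = (0.87 + 3.36 + 3.09 + 2.43 + 1.48 + 1.84 + 2.14 + 4.10 + 3.20 + 3.03) / 10 = 25.5400 / 10 = 2.5540
UCL = X̄̄ + A₂·R̄ = 41.6830 + 1.023 × 2.5540 = 44.2957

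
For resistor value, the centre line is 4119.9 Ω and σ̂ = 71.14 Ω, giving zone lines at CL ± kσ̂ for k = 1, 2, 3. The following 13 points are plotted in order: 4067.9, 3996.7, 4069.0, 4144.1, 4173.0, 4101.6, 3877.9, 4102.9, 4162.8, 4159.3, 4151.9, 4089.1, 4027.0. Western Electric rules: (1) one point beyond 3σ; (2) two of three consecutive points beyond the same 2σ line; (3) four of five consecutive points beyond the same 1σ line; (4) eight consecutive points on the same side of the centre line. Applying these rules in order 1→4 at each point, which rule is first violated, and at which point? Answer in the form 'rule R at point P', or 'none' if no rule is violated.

Zone of each point (C = within 1σ̂, B = 1σ̂–2σ̂, A = 2σ̂–3σ̂, * = beyond 3σ̂; sign = side of CL): 1:-C, 2:-B, 3:-C, 4:+C, 5:+C, 6:-C, 7:-*, 8:-C, 9:+C, 10:+C, 11:+C, 12:-C, 13:-B
Rule 1 (one point beyond the 3σ limits) is satisfied at point 7.

rule 1 at point 7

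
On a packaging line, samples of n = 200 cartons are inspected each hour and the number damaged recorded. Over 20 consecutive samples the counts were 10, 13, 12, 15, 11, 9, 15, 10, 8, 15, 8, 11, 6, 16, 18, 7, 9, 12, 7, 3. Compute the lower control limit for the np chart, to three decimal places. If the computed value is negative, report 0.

1.182

p̄ = Σdᵢ / (k·n) = 215 / (20 × 200) = 0.05375
LCL = np̄ − 3·√(np̄(1−p̄)) = 10.7500 − 3 × 3.1894 = 1.1818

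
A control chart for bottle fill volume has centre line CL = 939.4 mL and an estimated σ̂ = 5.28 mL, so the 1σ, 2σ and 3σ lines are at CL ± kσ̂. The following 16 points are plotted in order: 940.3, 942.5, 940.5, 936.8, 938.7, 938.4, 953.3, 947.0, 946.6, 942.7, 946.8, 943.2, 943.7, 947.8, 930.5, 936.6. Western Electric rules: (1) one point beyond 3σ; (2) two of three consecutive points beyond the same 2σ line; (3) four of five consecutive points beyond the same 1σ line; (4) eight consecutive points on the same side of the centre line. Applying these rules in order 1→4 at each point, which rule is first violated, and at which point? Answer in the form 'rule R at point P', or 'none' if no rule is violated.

Zone of each point (C = within 1σ̂, B = 1σ̂–2σ̂, A = 2σ̂–3σ̂, * = beyond 3σ̂; sign = side of CL): 1:+C, 2:+C, 3:+C, 4:-C, 5:-C, 6:-C, 7:+A, 8:+B, 9:+B, 10:+C, 11:+B, 12:+C, 13:+C, 14:+B, 15:-B, 16:-C
Rule 3 (four of five consecutive points beyond the same 1σ limit) is satisfied at point 11.

rule 3 at point 11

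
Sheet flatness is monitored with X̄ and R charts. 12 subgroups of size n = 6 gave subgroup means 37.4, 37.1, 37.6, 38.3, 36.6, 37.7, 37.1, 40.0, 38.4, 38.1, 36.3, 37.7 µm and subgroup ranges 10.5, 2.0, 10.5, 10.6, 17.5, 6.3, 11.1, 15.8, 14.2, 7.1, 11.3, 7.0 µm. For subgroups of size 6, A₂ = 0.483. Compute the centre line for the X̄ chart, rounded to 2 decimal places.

37.69

X̄̄ = (37.4 + 37.1 + 37.6 + 38.3 + 36.6 + 37.7 + 37.1 + 40.0 + 38.4 + 38.1 + 36.3 + 37.7) / 12 = 452.3000 / 12 = 37.6917
CL = X̄̄ = 37.6917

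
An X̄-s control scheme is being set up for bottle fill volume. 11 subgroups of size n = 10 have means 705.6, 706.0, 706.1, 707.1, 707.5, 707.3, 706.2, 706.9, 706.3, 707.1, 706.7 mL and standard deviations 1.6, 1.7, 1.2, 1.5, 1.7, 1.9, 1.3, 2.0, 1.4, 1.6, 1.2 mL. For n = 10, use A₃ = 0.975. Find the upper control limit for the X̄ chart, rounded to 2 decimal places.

X̄̄ = (705.6 + 706.0 + 706.1 + 707.1 + 707.5 + 707.3 + 706.2 + 706.9 + 706.3 + 707.1 + 706.7) / 11 = 706.6182
s̄ = (1.6 + 1.7 + 1.2 + 1.5 + 1.7 + 1.9 + 1.3 + 2.0 + 1.4 + 1.6 + 1.2) / 11 = 1.5545
UCL = X̄̄ + A₃·s̄ = 706.6182 + 0.975 × 1.5545 = 708.1339

708.13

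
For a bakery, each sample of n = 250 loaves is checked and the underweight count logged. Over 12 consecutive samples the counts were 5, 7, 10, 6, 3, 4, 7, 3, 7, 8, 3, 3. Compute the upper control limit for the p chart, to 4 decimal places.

0.0498

p̄ = Σdᵢ / (k·n) = 66 / (12 × 250) = 0.02200
UCL = p̄ + 3·√(p̄(1−p̄)/n) = 0.02200 + 3 × √(0.02200×0.97800/250) = 0.02200 + 3 × 0.00928 = 0.04983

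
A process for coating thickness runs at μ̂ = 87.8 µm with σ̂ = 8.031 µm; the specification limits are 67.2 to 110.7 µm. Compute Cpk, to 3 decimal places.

0.855

Cpu = (USL − μ̂) / (3σ̂) = (110.7 − 87.8) / (3 × 8.031) = 0.9505; Cpl = (μ̂ − LSL) / (3σ̂) = (87.8 − 67.2) / (3 × 8.031) = 0.8550; Cpk = min(Cpu, Cpl) = 0.8550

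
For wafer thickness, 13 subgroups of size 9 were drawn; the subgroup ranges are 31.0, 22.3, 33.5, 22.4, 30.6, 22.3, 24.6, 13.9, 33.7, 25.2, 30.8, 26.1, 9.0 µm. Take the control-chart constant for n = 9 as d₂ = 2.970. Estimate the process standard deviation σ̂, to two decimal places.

R̄ = (31.0 + 22.3 + 33.5 + 22.4 + 30.6 + 22.3 + 24.6 + 13.9 + 33.7 + 25.2 + 30.8 + 26.1 + 9.0) / 13 = 25.0308
σ̂ = R̄ / d₂ = 25.0308 / 2.970 = 8.4279

8.43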